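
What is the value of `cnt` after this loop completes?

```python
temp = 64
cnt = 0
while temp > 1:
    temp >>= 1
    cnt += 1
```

Count right shifts until 1
`cnt` takes the values: 0 → 1 → 2 → 3 → 4 → 5 → 6

Answer: 6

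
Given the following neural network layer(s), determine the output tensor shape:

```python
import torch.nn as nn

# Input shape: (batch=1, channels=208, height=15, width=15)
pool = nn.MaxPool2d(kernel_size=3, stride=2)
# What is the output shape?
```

Input: (1, 208, 15, 15) -> Output: (1, 208, 7, 7)

Answer: (1, 208, 7, 7)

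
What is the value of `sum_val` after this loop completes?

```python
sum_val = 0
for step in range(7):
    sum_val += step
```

Sum of 0 to 6 = 21
`sum_val` takes the values: 0 → 1 → 3 → 6 → 10 → 15 → 21

Answer: 21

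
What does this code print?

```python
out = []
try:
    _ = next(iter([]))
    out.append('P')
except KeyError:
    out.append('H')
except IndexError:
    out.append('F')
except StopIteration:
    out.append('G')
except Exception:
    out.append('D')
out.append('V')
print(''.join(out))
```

Execution trace: 'G' (except StopIteration) → 'V' (after the try/except). Output: GV

Answer: GV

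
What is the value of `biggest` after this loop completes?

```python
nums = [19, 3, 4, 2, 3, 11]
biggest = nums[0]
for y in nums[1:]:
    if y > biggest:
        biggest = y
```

Maximum of [19, 3, 4, 2, 3, 11]
`biggest` takes the values: 19

Answer: 19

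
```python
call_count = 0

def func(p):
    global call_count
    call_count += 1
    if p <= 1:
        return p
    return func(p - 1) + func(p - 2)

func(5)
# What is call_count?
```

Calls(p) = 1 + Calls(p-1) + Calls(p-2); Calls(0)=Calls(1)=1. For p=5 this gives 15.

Answer: 15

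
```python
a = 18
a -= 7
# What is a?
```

Trace:
`a = 18` → a = 18
`a -= 7` → a = 11
So a = 11

Answer: 11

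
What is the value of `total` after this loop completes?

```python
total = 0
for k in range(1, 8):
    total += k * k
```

Sum of squares 1² to 7² = 140
`total` takes the values: 0 → 1 → 5 → 14 → 30 → 55 → 91 → 140

Answer: 140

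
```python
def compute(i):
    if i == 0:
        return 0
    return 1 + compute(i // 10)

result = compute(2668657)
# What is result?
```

Count of digits of 2668657: 7

Answer: 7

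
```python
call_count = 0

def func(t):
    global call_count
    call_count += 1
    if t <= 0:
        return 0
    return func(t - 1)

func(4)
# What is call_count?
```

Linear recursion stepping by 1: 5 calls from t=4 down to ≤0.

Answer: 5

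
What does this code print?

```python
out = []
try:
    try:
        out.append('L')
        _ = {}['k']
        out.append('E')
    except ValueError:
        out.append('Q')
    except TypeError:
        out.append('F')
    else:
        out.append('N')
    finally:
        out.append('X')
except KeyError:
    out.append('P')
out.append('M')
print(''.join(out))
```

Execution trace: 'L' (inner try body) → 'X' (inner finally) → 'P' (outer except KeyError) → 'M' (after the try/except). Output: LXPM

Answer: LXPM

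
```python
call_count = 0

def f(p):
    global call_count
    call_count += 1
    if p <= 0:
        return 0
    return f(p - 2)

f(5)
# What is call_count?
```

Linear recursion stepping by 2: 4 calls from p=5 down to ≤0.

Answer: 4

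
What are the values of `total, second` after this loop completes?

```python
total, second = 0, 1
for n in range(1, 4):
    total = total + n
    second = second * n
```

Sum and factorial of 1 to 3
`total, second` takes the values: (0, 1) → (1, 1) → (3, 1) → (3, 2) → (6, 2) → (6, 6)

Answer: 6, 6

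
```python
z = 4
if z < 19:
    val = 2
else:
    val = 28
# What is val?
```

Trace:
`z = 4` → z = 4
`if z < 19: ...` → z < 19 is True → val = 2
So val = 2

Answer: 2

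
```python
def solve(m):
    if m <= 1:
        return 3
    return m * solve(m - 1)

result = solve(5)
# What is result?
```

solve(5) = 5 * 4 * 3 * 2 * 3 = 360

Answer: 360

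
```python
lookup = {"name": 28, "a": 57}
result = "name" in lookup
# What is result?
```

Trace:
`lookup = {"name": 28, "a": 57}` → lookup = {'name': 28, 'a': 57}
`result = "name" in lookup` → result = True
So result = True

Answer: True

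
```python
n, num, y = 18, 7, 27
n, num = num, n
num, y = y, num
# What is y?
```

Trace:
`n, num, y = 18, 7, 27` → n = 18; num = 7; y = 27
`n, num = num, n` → n = 7; num = 18
`num, y = y, num` → num = 27; y = 18
So y = 18

Answer: 18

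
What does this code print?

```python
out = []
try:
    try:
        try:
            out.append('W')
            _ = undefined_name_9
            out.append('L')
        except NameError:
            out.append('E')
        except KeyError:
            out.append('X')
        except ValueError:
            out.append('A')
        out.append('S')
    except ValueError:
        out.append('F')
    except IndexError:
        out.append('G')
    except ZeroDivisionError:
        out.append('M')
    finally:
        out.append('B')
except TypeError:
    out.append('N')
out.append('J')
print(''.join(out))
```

Execution trace: 'W' (inner try body) → 'E' (inner except NameError) → 'S' (try body, no exception) → 'B' (finally) → 'J' (after the try/except). Output: WESBJ

Answer: WESBJ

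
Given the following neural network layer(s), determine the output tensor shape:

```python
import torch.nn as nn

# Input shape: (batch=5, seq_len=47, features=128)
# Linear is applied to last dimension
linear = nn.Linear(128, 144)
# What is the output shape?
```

Input: (5, 47, 128) -> Output: (5, 47, 144)

Answer: (5, 47, 144)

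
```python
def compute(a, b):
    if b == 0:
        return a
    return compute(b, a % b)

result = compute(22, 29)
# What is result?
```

compute(22, 29) -> compute(29, 22) -> compute(22, 7) -> compute(7, 1) -> compute(1, 0) -> 1

Answer: 1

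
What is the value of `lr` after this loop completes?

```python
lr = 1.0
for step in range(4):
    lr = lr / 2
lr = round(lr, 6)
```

Halving LR 4 times: 1 / 2^4
`lr` takes the values: 1.0 → 0.5 → 0.25 → 0.125 → 0.0625

Answer: 0.0625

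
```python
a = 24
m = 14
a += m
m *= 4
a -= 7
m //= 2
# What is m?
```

Trace:
`a = 24` → a = 24
`m = 14` → m = 14
`a += m` → a = 38
`m *= 4` → m = 56
`a -= 7` → a = 31
`m //= 2` → m = 28
So m = 28

Answer: 28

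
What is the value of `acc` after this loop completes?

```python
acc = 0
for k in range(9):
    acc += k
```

Sum of 0 to 8 = 36
`acc` takes the values: 0 → 1 → 3 → 6 → 10 → 15 → 21 → 28 → 36

Answer: 36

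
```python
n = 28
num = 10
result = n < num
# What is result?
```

Trace:
`n = 28` → n = 28
`num = 10` → num = 10
`result = n < num` → result = False
So result = False

Answer: False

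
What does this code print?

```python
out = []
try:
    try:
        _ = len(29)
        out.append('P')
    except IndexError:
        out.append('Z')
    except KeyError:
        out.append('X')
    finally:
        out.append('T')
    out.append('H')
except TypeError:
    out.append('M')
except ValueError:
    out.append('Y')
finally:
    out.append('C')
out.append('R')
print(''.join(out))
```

Execution trace: 'T' (inner finally) → 'M' (except TypeError) → 'C' (finally) → 'R' (after the try/except). Output: TMCR

Answer: TMCR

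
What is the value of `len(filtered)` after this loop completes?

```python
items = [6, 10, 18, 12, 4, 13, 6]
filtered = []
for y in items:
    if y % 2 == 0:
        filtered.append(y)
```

Count even numbers in [6, 10, 18, 12, 4, 13, 6]
`filtered` takes the values: [] → [6] → [6, 10] → [6, 10, 18] → [6, 10, 18, 12] → [6, 10, 18, 12, 4] → [6, 10, 18, 12, 4, 6]
So `len(filtered)` = 6

Answer: 6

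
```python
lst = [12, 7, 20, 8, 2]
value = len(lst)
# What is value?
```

Trace:
`lst = [12, 7, 20, 8, 2]` → lst = [12, 7, 20, 8, 2]
`value = len(lst)` → value = 5
So value = 5

Answer: 5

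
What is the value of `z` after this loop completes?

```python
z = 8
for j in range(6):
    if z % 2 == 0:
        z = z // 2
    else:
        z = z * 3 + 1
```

Collatz-style transformation from 8
`z` takes the values: 8 → 4 → 2 → 1 → 4 → 2 → 1

Answer: 1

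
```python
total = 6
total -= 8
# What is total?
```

Trace:
`total = 6` → total = 6
`total -= 8` → total = -2
So total = -2

Answer: -2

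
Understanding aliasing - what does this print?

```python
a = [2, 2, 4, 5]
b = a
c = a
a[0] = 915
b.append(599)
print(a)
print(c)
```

Key concept: multiple aliases.
Step by step:
`a = [2, 2, 4, 5]` → a = [2, 2, 4, 5]
`b = a` → b = [2, 2, 4, 5] (same object as a)
`c = a` → c = [2, 2, 4, 5] (same object as a, b)
`a[0] = 915` → a = [915, 2, 4, 5] (same object as b, c); b = [915, 2, 4, 5] (same object as a, c); c = [915, 2, 4, 5] (same object as a, b)
`b.append(599)` → a = [915, 2, 4, 5, 599] (same object as b, c); b = [915, 2, 4, 5, 599] (same object as a, c); c = [915, 2, 4, 5, 599] (same object as a, b)
`print(a)` → prints [915, 2, 4, 5, 599]
`print(c)` → prints [915, 2, 4, 5, 599]

Answer:
[915, 2, 4, 5, 599]
[915, 2, 4, 5, 599]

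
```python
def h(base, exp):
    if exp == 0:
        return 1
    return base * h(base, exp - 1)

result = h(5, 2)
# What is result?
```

h(5, 2) = 5 * 5 = 25

Answer: 25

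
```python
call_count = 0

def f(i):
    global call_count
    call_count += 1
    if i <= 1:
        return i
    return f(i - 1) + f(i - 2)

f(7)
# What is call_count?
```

Calls(i) = 1 + Calls(i-1) + Calls(i-2); Calls(0)=Calls(1)=1. For i=7 this gives 41.

Answer: 41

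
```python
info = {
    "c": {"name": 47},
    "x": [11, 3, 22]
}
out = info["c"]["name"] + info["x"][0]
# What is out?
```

Trace:
`info = { ...` → info = {'c': {'name': 47}, 'x': [11, 3, 22]}
`out = info["c"]["name"] + info["x"][0]` → out = 58
So out = 58

Answer: 58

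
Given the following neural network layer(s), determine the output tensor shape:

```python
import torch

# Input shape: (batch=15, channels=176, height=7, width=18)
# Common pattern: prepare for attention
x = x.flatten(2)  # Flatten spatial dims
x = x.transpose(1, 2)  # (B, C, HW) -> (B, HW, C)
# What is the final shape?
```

Input: (15, 176, 7, 18) -> after flatten(2): (15, 176, 126) -> Output: (15, 126, 176)

Answer: (15, 126, 176)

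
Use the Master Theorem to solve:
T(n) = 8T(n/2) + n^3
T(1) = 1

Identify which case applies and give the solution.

a=8, b=2, f(n)=n^3. log_2(8) = 3. Since c=3 = 3, Case 2 applies: T(n) = Θ(n^log_b(a) · log n) = O(n^3 log n).

Answer: O(n^3 log n) - Case 2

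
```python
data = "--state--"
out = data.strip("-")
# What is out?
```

Trace:
`data = "--state--"` → data = '--state--'
`out = data.strip("-")` → out = 'state'
So out = 'state'

Answer: 'state'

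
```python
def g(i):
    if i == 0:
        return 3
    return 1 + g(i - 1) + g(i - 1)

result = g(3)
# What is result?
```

g(i) = 1 + 2·g(i-1), g(0)=3. Closed form: (3+1)·2^3 - 1 = 31.

Answer: 31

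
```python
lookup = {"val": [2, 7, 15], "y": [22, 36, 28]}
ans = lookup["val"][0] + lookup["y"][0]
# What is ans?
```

Trace:
`lookup = {"val": [2, 7, 15], "y": [22, 36, 28]}` → lookup = {'val': [2, 7, 15], 'y': [22, 36, 28]}
`ans = lookup["val"][0] + lookup["y"][0]` → ans = 24
So ans = 24

Answer: 24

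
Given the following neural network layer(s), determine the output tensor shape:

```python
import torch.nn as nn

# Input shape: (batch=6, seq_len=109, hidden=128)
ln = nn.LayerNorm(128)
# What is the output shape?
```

Input: (6, 109, 128) -> Output: (6, 109, 128)

Answer: (6, 109, 128)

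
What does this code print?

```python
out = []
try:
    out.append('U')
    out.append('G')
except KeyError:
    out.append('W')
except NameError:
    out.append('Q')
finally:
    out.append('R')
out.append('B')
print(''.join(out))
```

Execution trace: 'U' (try body) → 'G' (try body, no exception) → 'R' (finally) → 'B' (after the try/except). Output: UGRB

Answer: UGRB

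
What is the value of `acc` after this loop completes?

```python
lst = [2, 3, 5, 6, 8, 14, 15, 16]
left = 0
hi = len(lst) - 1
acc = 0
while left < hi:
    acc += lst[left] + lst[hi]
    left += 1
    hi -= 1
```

Sum of pairs from ends
`acc` takes the values: 0 → 18 → 36 → 55 → 69

Answer: 69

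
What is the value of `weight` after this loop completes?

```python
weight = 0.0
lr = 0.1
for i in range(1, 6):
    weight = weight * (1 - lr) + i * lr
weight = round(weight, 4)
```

Moving average with lr=0.1
`weight` takes the values: 0.0 → 0.1 → 0.29 → 0.561 → 0.9049 → 1.31441 → 1.3144

Answer: 1.3144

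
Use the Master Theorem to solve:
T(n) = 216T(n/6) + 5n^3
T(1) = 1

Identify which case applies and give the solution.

a=216, b=6, f(n)=5n^3. log_6(216) = 3. Since c=3 = 3, Case 2 applies: T(n) = Θ(n^log_b(a) · log n) = O(n^3 log n).

Answer: O(n^3 log n) - Case 2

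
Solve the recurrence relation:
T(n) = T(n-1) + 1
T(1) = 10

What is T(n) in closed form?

Unrolling: T(n) = T(1) + 1·(n-1) = 10 + 1(n-1) = n + 9.

Answer: T(n) = n + 9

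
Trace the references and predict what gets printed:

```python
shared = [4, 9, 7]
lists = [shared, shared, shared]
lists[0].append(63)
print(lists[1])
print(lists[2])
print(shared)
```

Key concept: list of same reference.
Step by step:
`shared = [4, 9, 7]` → shared = [4, 9, 7]
`lists = [shared, shared, shared]` → lists = [[4, 9, 7], [4, 9, 7], [4, 9, 7]]
`lists[0].append(63)` → shared = [4, 9, 7, 63]; lists = [[4, 9, 7, 63], [4, 9, 7, 63], [4, 9, 7, 63]]
`print(lists[1])` → prints [4, 9, 7, 63]
`print(lists[2])` → prints [4, 9, 7, 63]
`print(shared)` → prints [4, 9, 7, 63]

Answer:
[4, 9, 7, 63]
[4, 9, 7, 63]
[4, 9, 7, 63]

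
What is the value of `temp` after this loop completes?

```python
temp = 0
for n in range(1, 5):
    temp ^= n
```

XOR of 1 to 4
`temp` takes the values: 0 → 1 → 3 → 0 → 4

Answer: 4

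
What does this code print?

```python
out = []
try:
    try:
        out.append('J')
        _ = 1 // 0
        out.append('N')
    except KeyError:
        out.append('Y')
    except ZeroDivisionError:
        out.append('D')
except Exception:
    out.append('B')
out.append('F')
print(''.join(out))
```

Execution trace: 'J' (inner try body) → 'D' (inner except ZeroDivisionError) → 'F' (after the try/except). Output: JDF

Answer: JDF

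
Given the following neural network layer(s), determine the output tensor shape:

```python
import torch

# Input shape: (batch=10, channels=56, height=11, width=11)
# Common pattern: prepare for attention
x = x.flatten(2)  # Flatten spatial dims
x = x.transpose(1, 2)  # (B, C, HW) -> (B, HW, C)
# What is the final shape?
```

Input: (10, 56, 11, 11) -> after flatten(2): (10, 56, 121) -> Output: (10, 121, 56)

Answer: (10, 121, 56)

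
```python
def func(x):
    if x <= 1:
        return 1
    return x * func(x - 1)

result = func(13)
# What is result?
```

func(13) = 13 * 12 * 11 * 10 * 9 * 8 * 7 * 6 * 5 * 4 * 3 * 2 * 1 = 6227020800

Answer: 6227020800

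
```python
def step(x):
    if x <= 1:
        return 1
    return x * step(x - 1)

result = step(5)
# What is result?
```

step(5) = 5 * 4 * 3 * 2 * 1 = 120

Answer: 120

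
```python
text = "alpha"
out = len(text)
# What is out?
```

Trace:
`text = "alpha"` → text = 'alpha'
`out = len(text)` → out = 5
So out = 5

Answer: 5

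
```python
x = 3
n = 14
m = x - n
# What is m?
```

Trace:
`x = 3` → x = 3
`n = 14` → n = 14
`m = x - n` → m = -11
So m = -11

Answer: -11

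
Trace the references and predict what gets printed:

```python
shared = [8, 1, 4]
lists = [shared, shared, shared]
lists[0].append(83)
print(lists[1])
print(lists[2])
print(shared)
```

Key concept: list of same reference.
Step by step:
`shared = [8, 1, 4]` → shared = [8, 1, 4]
`lists = [shared, shared, shared]` → lists = [[8, 1, 4], [8, 1, 4], [8, 1, 4]]
`lists[0].append(83)` → shared = [8, 1, 4, 83]; lists = [[8, 1, 4, 83], [8, 1, 4, 83], [8, 1, 4, 83]]
`print(lists[1])` → prints [8, 1, 4, 83]
`print(lists[2])` → prints [8, 1, 4, 83]
`print(shared)` → prints [8, 1, 4, 83]

Answer:
[8, 1, 4, 83]
[8, 1, 4, 83]
[8, 1, 4, 83]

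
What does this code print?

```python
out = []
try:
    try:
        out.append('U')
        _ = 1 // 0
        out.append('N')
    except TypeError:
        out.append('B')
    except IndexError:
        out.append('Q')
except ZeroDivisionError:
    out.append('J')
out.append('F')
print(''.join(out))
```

Execution trace: 'U' (try body) → 'J' (outer except ZeroDivisionError) → 'F' (after the try/except). Output: UJF

Answer: UJF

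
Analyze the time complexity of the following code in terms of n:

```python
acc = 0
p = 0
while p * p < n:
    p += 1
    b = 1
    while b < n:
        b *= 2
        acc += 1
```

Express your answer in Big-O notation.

Each loop level contributes: √n × log n. Multiplying the contributions gives O(√n log n).

Answer: O(√n log n)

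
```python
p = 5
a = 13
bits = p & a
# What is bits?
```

Trace:
`p = 5` → p = 5
`a = 13` → a = 13
`bits = p & a` → bits = 5
So bits = 5

Answer: 5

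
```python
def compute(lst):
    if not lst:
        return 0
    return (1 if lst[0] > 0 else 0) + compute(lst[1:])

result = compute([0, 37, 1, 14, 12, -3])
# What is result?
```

Count of positive elements in [0, 37, 1, 14, 12, -3] = 4

Answer: 4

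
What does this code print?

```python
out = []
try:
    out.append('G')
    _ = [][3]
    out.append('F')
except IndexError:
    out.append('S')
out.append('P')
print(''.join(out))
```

Execution trace: 'G' (try body) → 'S' (except IndexError) → 'P' (after the try/except). Output: GSP

Answer: GSP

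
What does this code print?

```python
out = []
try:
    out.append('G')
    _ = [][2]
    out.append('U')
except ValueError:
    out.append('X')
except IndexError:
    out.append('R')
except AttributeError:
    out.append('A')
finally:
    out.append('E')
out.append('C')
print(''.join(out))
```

Execution trace: 'G' (try body) → 'R' (except IndexError) → 'E' (finally) → 'C' (after the try/except). Output: GREC

Answer: GREC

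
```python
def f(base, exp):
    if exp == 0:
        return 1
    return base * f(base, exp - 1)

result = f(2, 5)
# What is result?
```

f(2, 5) = 2 * 2 * 2 * 2 * 2 = 32

Answer: 32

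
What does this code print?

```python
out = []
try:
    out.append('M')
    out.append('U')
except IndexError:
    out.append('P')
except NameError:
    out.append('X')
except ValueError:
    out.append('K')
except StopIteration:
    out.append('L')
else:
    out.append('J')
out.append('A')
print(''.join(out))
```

Execution trace: 'M' (try body) → 'U' (try body, no exception) → 'J' (else) → 'A' (after the try/except). Output: MUJA

Answer: MUJA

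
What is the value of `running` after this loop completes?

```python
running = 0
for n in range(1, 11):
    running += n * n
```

Sum of squares 1² to 10² = 385
`running` takes the values: 0 → 1 → 5 → 14 → 30 → 55 → 91 → 140 → 204 → 285 → 385

Answer: 385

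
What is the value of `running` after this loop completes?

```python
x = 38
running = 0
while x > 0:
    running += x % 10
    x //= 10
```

Sum digits of 38
`running` takes the values: 0 → 8 → 11

Answer: 11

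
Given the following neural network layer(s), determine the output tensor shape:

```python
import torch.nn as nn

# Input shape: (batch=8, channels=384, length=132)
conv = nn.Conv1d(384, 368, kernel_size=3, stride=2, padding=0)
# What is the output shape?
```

Input: (8, 384, 132) -> Output: (8, 368, 65)

Answer: (8, 368, 65)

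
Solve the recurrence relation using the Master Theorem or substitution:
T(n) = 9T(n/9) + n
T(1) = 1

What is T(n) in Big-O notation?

By Master Theorem: a=9, b=9, f(n)=n. Since log_9(9) = 1 and f(n) = Θ(n^1), Case 2 applies. T(n) = O(n log n).

Answer: O(n log n)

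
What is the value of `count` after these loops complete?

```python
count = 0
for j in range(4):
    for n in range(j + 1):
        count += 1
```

Triangle: 1 + 2 + ... + 4
`count` takes the values: 0 → 1 → 2 → 3 → 4 → 5 → 6 → 7 → 8 → 9 → 10

Answer: 10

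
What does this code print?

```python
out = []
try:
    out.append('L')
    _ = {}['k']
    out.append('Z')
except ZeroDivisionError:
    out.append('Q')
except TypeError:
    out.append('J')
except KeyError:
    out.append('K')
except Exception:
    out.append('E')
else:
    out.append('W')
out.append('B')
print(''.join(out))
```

Execution trace: 'L' (try body) → 'K' (except KeyError) → 'B' (after the try/except). Output: LKB

Answer: LKB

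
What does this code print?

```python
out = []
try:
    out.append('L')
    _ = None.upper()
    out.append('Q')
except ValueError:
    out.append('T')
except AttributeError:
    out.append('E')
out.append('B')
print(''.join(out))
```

Execution trace: 'L' (try body) → 'E' (except AttributeError) → 'B' (after the try/except). Output: LEB

Answer: LEB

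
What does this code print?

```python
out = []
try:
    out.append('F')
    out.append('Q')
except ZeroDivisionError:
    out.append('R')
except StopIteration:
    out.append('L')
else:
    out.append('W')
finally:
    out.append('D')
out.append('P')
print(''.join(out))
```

Execution trace: 'F' (try body) → 'Q' (try body, no exception) → 'W' (else) → 'D' (finally) → 'P' (after the try/except). Output: FQWDP

Answer: FQWDP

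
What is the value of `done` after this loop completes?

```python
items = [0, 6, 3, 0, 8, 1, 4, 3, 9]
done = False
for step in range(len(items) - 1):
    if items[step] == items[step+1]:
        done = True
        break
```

Check consecutive duplicates in [0, 6, 3, 0, 8, 1, 4, 3, 9]
`done` takes the values: False

Answer: False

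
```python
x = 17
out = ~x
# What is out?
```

Trace:
`x = 17` → x = 17
`out = ~x` → out = -18
So out = -18

Answer: -18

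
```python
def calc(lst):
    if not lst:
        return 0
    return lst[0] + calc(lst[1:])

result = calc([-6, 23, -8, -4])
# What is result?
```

(-6) + 23 + (-8) + (-4) + 0 = 5

Answer: 5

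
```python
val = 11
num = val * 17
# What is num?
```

Trace:
`val = 11` → val = 11
`num = val * 17` → num = 187
So num = 187

Answer: 187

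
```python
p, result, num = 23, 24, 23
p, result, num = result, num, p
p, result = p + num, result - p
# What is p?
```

Trace:
`p, result, num = 23, 24, 23` → p = 23; result = 24; num = 23
`p, result, num = result, num, p` → p = 24; result = 23; num = 23
`p, result = p + num, result - p` → p = 47; result = -1
So p = 47

Answer: 47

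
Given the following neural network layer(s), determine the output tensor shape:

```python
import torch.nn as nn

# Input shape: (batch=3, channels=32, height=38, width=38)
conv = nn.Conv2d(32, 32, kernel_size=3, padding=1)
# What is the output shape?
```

Input: (3, 32, 38, 38) -> Output: (3, 32, 38, 38)

Answer: (3, 32, 38, 38)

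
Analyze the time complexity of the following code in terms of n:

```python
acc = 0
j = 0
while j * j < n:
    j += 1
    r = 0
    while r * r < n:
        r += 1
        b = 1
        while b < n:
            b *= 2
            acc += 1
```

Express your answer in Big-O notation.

Each loop level contributes: √n × √n × log n. Multiplying the contributions gives O(n log n).

Answer: O(n log n)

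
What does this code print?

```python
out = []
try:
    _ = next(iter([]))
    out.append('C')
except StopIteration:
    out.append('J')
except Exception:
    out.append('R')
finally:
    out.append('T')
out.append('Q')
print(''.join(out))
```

Execution trace: 'J' (except StopIteration) → 'T' (finally) → 'Q' (after the try/except). Output: JTQ

Answer: JTQ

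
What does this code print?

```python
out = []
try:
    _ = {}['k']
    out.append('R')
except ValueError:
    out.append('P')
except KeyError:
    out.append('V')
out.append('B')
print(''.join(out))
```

Execution trace: 'V' (except KeyError) → 'B' (after the try/except). Output: VB

Answer: VB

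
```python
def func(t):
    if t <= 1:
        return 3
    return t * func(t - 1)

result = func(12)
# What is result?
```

func(12) = 12 * 11 * 10 * 9 * 8 * 7 * 6 * 5 * 4 * 3 * 2 * 3 = 1437004800

Answer: 1437004800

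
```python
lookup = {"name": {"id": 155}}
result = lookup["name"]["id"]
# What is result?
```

Trace:
`lookup = {"name": {"id": 155}}` → lookup = {'name': {'id': 155}}
`result = lookup["name"]["id"]` → result = 155
So result = 155

Answer: 155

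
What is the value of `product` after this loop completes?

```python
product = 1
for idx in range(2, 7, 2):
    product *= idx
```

Product of even numbers 2 to 6
`product` takes the values: 1 → 2 → 8 → 48

Answer: 48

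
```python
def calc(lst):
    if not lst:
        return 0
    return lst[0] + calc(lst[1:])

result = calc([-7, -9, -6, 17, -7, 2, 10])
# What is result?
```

(-7) + (-9) + (-6) + 17 + (-7) + 2 + 10 + 0 = 0

Answer: 0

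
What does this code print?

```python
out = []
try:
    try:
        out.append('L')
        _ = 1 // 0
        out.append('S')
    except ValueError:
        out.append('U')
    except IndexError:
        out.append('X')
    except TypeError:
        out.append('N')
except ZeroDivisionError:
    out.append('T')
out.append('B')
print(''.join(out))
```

Execution trace: 'L' (inner try body) → 'T' (outer except ZeroDivisionError) → 'B' (after the try/except). Output: LTB

Answer: LTB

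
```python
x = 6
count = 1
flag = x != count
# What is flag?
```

Trace:
`x = 6` → x = 6
`count = 1` → count = 1
`flag = x != count` → flag = True
So flag = True

Answer: True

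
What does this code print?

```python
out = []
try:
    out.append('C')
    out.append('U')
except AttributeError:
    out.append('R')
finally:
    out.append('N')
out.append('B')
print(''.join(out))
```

Execution trace: 'C' (try body) → 'U' (try body, no exception) → 'N' (finally) → 'B' (after the try/except). Output: CUNB

Answer: CUNB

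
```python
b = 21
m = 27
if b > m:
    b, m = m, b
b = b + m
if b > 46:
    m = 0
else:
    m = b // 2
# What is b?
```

Trace:
`b = 21` → b = 21
`m = 27` → m = 27
`if b > m: ...` → b > m is False → no variable changes
`b = b + m` → b = 48
`if b > 46: ...` → b > 46 is True → m = 0
So b = 48

Answer: 48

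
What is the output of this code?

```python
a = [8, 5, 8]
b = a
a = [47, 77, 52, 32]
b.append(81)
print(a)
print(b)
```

Key concept: rebinding vs mutation: a is rebound to a new list, b still points at the original.
Step by step:
`a = [8, 5, 8]` → a = [8, 5, 8]
`b = a` → b = [8, 5, 8] (same object as a)
`a = [47, 77, 52, 32]` → a = [47, 77, 52, 32]
`b.append(81)` → b = [8, 5, 8, 81]
`print(a)` → prints [47, 77, 52, 32]
`print(b)` → prints [8, 5, 8, 81]

Answer:
[47, 77, 52, 32]
[8, 5, 8, 81]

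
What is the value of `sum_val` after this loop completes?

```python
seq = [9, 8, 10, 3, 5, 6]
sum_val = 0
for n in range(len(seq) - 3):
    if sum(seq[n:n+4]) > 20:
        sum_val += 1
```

Count windows with sum > 20
`sum_val` takes the values: 0 → 1 → 2 → 3

Answer: 3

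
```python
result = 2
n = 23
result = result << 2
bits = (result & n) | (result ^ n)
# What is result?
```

Trace:
`result = 2` → result = 2
`n = 23` → n = 23
`result = result << 2` → result = 8
`bits = (result & n) | (result ^ n)` → bits = 31
So result = 8

Answer: 8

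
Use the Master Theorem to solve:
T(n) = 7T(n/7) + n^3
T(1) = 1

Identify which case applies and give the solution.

a=7, b=7, f(n)=n^3. log_7(7) = 1. Since c=3 > 1 and the regularity condition holds (7(n/7)^3 = (7/7^3)n^3 with 7/7^3 < 1), Case 3 applies: T(n) = Θ(f(n)) = O(n^3).

Answer: O(n^3) - Case 3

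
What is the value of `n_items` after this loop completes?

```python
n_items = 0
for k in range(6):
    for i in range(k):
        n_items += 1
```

Triangle number: 0+1+2+...+5
`n_items` takes the values: 0 → 1 → 2 → 3 → 4 → 5 → 6 → 7 → 8 → 9 → 10 → 11 → 12 → 13 → 14 → 15

Answer: 15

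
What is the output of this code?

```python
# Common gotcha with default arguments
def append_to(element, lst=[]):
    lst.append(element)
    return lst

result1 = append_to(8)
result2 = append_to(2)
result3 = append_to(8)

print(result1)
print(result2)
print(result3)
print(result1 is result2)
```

Key concept: mutable default argument gotcha.
Step by step:
`result1 = append_to(8)` → result1 = [8]
`result2 = append_to(2)` → result1 = [8, 2] (same object as result2); result2 = [8, 2] (same object as result1)
`result3 = append_to(8)` → result1 = [8, 2, 8] (same object as result2, result3); result2 = [8, 2, 8] (same object as result1, result3); result3 = [8, 2, 8] (same object as result1, result2)
`print(result1)` → prints [8, 2, 8]
`print(result2)` → prints [8, 2, 8]
`print(result3)` → prints [8, 2, 8]
`print(result1 is result2)` → prints True

Answer:
[8, 2, 8]
[8, 2, 8]
[8, 2, 8]
True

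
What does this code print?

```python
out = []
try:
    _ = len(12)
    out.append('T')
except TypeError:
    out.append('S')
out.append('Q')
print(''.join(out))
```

Execution trace: 'S' (except TypeError) → 'Q' (after the try/except). Output: SQ

Answer: SQ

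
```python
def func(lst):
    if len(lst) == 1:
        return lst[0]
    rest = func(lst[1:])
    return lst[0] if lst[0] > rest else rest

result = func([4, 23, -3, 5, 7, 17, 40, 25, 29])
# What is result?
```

Recursive max over [4, 23, -3, 5, 7, 17, 40, 25, 29] = 40

Answer: 40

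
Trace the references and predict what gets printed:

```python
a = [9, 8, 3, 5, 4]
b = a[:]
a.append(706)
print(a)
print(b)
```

Key concept: slice [:] creates copy.
Step by step:
`a = [9, 8, 3, 5, 4]` → a = [9, 8, 3, 5, 4]
`b = a[:]` → b = [9, 8, 3, 5, 4]
`a.append(706)` → a = [9, 8, 3, 5, 4, 706]
`print(a)` → prints [9, 8, 3, 5, 4, 706]
`print(b)` → prints [9, 8, 3, 5, 4]

Answer:
[9, 8, 3, 5, 4, 706]
[9, 8, 3, 5, 4]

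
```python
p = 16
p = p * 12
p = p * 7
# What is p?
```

Trace:
`p = 16` → p = 16
`p = p * 12` → p = 192
`p = p * 7` → p = 1344
So p = 1344

Answer: 1344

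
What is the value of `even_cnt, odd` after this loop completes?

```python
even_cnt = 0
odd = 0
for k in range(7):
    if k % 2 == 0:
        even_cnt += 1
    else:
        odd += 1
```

Count evens and odds in range(7)
`even_cnt, odd` takes the values: (0, 0) → (1, 0) → (1, 1) → (2, 1) → (2, 2) → (3, 2) → (3, 3) → (4, 3)

Answer: 4, 3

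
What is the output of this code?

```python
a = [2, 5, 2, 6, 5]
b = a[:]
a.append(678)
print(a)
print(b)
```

Key concept: slice [:] creates copy.
Step by step:
`a = [2, 5, 2, 6, 5]` → a = [2, 5, 2, 6, 5]
`b = a[:]` → b = [2, 5, 2, 6, 5]
`a.append(678)` → a = [2, 5, 2, 6, 5, 678]
`print(a)` → prints [2, 5, 2, 6, 5, 678]
`print(b)` → prints [2, 5, 2, 6, 5]

Answer:
[2, 5, 2, 6, 5, 678]
[2, 5, 2, 6, 5]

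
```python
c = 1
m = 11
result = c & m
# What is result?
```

Trace:
`c = 1` → c = 1
`m = 11` → m = 11
`result = c & m` → result = 1
So result = 1

Answer: 1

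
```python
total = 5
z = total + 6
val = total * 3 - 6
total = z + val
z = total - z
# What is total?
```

Trace:
`total = 5` → total = 5
`z = total + 6` → z = 11
`val = total * 3 - 6` → val = 9
`total = z + val` → total = 20
`z = total - z` → z = 9
So total = 20

Answer: 20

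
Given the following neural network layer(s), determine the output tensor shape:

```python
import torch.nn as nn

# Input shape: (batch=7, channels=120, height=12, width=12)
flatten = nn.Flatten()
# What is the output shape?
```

Input: (7, 120, 12, 12) -> Output: (7, 17280)

Answer: (7, 17280)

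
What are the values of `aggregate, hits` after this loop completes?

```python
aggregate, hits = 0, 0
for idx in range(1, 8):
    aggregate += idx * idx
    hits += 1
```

Sum of squares and count
`aggregate, hits` takes the values: (0, 0) → (1, 0) → (1, 1) → (5, 1) → (5, 2) → (14, 2) → (14, 3) → (30, 3) → (30, 4) → (55, 4) → (55, 5) → (91, 5) → (91, 6) → (140, 6) → (140, 7)

Answer: 140, 7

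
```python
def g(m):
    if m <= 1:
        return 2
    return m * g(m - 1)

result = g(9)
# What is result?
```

g(9) = 9 * 8 * 7 * 6 * 5 * 4 * 3 * 2 * 2 = 725760

Answer: 725760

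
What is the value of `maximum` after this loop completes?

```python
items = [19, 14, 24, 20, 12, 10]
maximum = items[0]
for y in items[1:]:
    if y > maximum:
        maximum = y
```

Maximum of [19, 14, 24, 20, 12, 10]
`maximum` takes the values: 19 → 24

Answer: 24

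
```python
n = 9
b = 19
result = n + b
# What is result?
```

Trace:
`n = 9` → n = 9
`b = 19` → b = 19
`result = n + b` → result = 28
So result = 28

Answer: 28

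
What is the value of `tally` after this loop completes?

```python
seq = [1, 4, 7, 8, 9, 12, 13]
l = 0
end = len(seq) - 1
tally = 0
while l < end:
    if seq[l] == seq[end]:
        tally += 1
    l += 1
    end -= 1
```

Count matching pairs from ends
`tally` takes the values: 0

Answer: 0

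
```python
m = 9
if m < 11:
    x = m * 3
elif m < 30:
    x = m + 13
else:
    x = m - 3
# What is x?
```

Trace:
`m = 9` → m = 9
`if m < 11: ...` → m < 11 is True → x = 27
So x = 27

Answer: 27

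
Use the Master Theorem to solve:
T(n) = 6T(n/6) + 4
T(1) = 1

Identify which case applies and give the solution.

a=6, b=6, f(n)=4. log_6(6) = 1. Since c=0 < 1, Case 1 applies: T(n) = Θ(n^log_b(a)) = O(n).

Answer: O(n) - Case 1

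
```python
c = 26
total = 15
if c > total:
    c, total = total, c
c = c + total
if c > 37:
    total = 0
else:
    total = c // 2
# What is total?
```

Trace:
`c = 26` → c = 26
`total = 15` → total = 15
`if c > total: ...` → c > total is True → c = 15; total = 26
`c = c + total` → c = 41
`if c > 37: ...` → c > 37 is True → total = 0
So total = 0

Answer: 0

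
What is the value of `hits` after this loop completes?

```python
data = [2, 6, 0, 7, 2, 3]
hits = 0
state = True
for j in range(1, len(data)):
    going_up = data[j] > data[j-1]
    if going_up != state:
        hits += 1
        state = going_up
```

Count direction changes in [2, 6, 0, 7, 2, 3]
`hits` takes the values: 0 → 1 → 2 → 3 → 4

Answer: 4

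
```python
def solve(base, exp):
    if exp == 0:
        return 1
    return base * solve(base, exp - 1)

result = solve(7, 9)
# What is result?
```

solve(7, 9) = 7 * 7 * 7 * 7 * 7 * 7 * 7 * 7 * 7 = 40353607

Answer: 40353607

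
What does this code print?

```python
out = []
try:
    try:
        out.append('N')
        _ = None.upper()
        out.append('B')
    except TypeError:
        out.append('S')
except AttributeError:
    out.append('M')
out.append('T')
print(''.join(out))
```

Execution trace: 'N' (try body) → 'M' (outer except AttributeError) → 'T' (after the try/except). Output: NMT

Answer: NMT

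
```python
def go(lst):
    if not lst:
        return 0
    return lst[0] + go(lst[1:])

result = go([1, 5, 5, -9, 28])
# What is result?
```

1 + 5 + 5 + (-9) + 28 + 0 = 30

Answer: 30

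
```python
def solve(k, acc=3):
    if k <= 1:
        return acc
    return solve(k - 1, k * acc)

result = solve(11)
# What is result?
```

Accumulator trace (n, acc): (11, 3) -> (10, 33) -> (9, 330) -> (8, 2970) -> (7, 23760) -> (6, 166320) -> (5, 997920) -> (4, 4989600) -> (3, 19958400) -> (2, 59875200) -> (1, 119750400) -> return 119750400

Answer: 119750400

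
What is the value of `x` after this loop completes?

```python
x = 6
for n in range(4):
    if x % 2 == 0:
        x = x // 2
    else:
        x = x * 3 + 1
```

Collatz-style transformation from 6
`x` takes the values: 6 → 3 → 10 → 5 → 16

Answer: 16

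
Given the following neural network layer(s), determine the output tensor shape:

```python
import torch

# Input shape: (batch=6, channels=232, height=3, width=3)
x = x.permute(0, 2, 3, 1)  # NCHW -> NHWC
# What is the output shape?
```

Input: (6, 232, 3, 3) -> Output: (6, 3, 3, 232)

Answer: (6, 3, 3, 232)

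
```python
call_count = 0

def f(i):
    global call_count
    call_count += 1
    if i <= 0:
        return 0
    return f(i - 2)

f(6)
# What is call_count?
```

Linear recursion stepping by 2: 4 calls from i=6 down to ≤0.

Answer: 4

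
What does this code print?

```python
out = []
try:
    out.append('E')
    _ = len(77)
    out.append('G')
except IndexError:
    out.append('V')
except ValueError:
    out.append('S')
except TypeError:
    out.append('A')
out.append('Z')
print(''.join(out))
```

Execution trace: 'E' (try body) → 'A' (except TypeError) → 'Z' (after the try/except). Output: EAZ

Answer: EAZ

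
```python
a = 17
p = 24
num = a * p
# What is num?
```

Trace:
`a = 17` → a = 17
`p = 24` → p = 24
`num = a * p` → num = 408
So num = 408

Answer: 408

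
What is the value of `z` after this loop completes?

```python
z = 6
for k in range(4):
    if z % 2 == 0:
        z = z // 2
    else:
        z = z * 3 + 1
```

Collatz-style transformation from 6
`z` takes the values: 6 → 3 → 10 → 5 → 16

Answer: 16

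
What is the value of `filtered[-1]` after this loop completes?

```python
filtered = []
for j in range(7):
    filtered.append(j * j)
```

Last element of squares 0 to 6
`filtered` takes the values: [] → [0] → [0, 1] → [0, 1, 4] → [0, 1, 4, 9] → [0, 1, 4, 9, 16] → [0, 1, 4, 9, 16, 25] → [0, 1, 4, 9, 16, 25, 36]
So `filtered[-1]` = 36

Answer: 36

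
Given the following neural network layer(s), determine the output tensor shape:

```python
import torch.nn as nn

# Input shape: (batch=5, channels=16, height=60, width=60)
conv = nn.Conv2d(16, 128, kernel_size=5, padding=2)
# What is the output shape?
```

Input: (5, 16, 60, 60) -> Output: (5, 128, 60, 60)

Answer: (5, 128, 60, 60)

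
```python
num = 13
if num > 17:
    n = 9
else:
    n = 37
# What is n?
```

Trace:
`num = 13` → num = 13
`if num > 17: ...` → num > 17 is False, take else branch → n = 37
So n = 37

Answer: 37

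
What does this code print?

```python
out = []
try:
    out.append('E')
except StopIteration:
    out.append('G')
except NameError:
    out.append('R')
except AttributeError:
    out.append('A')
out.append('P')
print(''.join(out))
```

Execution trace: 'E' (try body, no exception) → 'P' (after the try/except). Output: EP

Answer: EP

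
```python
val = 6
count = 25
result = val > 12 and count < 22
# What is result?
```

Trace:
`val = 6` → val = 6
`count = 25` → count = 25
`result = val > 12 and count < 22` → result = False
So result = False

Answer: False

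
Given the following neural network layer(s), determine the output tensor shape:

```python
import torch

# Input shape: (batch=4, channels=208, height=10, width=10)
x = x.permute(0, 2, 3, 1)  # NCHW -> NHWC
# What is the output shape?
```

Input: (4, 208, 10, 10) -> Output: (4, 10, 10, 208)

Answer: (4, 10, 10, 208)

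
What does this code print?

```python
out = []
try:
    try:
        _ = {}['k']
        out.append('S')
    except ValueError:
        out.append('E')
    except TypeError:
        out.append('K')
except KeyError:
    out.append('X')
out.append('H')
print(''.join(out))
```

Execution trace: 'X' (outer except KeyError) → 'H' (after the try/except). Output: XH

Answer: XH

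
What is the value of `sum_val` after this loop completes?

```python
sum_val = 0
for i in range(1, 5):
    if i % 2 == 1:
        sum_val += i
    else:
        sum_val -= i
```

Add odd, subtract even
`sum_val` takes the values: 0 → 1 → -1 → 2 → -2

Answer: -2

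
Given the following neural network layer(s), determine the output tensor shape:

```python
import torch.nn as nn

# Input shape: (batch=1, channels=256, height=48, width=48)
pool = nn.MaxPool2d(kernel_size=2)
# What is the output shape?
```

Input: (1, 256, 48, 48) -> Output: (1, 256, 24, 24)

Answer: (1, 256, 24, 24)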